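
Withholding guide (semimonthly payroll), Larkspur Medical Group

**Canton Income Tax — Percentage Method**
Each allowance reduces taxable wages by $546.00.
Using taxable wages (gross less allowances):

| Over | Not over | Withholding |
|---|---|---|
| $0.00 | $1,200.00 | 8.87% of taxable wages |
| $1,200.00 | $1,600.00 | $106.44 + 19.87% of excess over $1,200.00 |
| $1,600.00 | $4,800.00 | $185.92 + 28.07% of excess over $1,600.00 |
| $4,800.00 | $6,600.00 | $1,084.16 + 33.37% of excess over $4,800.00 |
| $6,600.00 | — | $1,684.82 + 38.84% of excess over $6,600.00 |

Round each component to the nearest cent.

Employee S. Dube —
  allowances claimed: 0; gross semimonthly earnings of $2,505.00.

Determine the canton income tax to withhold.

$439.95

Canton Income Tax: taxable = $2,505.00
  $185.92 + 28.07% × ($2,505.00 − $1,600.00) = $185.92 + 28.07% × $905.00 = $439.95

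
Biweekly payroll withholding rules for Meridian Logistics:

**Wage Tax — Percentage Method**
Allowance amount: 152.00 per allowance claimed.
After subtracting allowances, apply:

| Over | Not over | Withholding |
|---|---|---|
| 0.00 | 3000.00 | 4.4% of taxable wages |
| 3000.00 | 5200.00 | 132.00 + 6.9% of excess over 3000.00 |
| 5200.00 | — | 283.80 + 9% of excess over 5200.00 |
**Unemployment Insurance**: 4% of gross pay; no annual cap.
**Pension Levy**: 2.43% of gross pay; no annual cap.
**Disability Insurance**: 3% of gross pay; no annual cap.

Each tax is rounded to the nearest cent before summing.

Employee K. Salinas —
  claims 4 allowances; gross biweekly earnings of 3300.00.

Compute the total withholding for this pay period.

429.64

Wage Tax: taxable = 3300.00 − 4×152.00 = 2692.00
  4.4% × 2692.00 = 118.45
Unemployment Insurance: 4% × 3300.00 = 132.00
Pension Levy: 2.43% × 3300.00 = 80.19
Disability Insurance: 3% × 3300.00 = 99.00
Total: 118.45 + 132.00 + 80.19 + 99.00 = 429.64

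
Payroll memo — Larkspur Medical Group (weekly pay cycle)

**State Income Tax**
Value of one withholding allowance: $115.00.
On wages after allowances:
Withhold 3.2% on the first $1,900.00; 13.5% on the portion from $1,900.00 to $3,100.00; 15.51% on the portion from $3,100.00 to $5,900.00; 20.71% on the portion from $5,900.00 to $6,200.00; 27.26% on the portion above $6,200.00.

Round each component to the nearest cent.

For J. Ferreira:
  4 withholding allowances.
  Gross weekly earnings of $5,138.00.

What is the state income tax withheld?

State Income Tax: taxable = $5,138.00 − 4×$115.00 = $4,678.00
  $222.80 + 15.51% × ($4,678.00 − $3,100.00) = $222.80 + 15.51% × $1,578.00 = $467.55

$467.55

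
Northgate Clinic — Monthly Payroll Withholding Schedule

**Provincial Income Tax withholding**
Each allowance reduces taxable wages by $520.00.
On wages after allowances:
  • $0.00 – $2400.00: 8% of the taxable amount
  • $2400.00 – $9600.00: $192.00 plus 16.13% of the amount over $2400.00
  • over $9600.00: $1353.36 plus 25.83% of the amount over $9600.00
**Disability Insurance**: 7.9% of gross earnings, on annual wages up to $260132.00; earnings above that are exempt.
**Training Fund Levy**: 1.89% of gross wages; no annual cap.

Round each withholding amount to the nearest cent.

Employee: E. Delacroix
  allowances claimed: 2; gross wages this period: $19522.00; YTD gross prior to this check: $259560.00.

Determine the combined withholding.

$4061.74

Provincial Income Tax: taxable = $19522.00 − 2×$520.00 = $18482.00
  $1353.36 + 25.83% × ($18482.00 − $9600.00) = $1353.36 + 25.83% × $8882.00 = $3647.58
Disability Insurance: cap $260132.00 − YTD $259560.00 = $572.00 subject; 7.9% × $572.00 = $45.19
Training Fund Levy: 1.89% × $19522.00 = $368.97
Total: $3647.58 + $45.19 + $368.97 = $4061.74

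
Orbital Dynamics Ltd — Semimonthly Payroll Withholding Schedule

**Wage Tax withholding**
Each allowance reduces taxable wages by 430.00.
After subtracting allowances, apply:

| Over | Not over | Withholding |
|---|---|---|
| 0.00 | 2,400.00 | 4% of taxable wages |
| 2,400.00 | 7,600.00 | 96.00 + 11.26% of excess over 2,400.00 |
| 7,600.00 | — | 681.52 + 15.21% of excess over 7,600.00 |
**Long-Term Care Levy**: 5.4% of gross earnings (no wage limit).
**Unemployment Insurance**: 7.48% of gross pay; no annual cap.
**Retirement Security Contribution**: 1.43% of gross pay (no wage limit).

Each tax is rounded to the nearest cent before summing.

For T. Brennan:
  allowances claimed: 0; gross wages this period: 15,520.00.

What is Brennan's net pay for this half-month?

Wage Tax: taxable = 15,520.00
  681.52 + 15.21% × (15,520.00 − 7,600.00) = 681.52 + 15.21% × 7,920.00 = 1,886.15
Long-Term Care Levy: 5.4% × 15,520.00 = 838.08
Unemployment Insurance: 7.48% × 15,520.00 = 1,160.90
Retirement Security Contribution: 1.43% × 15,520.00 = 221.94
Total withheld: 1,886.15 + 838.08 + 1,160.90 + 221.94 = 4,107.07
Net pay: 15,520.00 − 4,107.07 = 11,412.93

11,412.93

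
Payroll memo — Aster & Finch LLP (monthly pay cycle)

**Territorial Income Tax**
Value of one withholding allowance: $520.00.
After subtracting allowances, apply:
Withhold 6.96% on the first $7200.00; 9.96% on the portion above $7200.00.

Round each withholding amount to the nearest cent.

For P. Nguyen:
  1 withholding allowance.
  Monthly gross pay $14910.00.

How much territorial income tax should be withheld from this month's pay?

Territorial Income Tax: taxable = $14910.00 − 1×$520.00 = $14390.00
  $501.12 + 9.96% × ($14390.00 − $7200.00) = $501.12 + 9.96% × $7190.00 = $1217.24

$1217.24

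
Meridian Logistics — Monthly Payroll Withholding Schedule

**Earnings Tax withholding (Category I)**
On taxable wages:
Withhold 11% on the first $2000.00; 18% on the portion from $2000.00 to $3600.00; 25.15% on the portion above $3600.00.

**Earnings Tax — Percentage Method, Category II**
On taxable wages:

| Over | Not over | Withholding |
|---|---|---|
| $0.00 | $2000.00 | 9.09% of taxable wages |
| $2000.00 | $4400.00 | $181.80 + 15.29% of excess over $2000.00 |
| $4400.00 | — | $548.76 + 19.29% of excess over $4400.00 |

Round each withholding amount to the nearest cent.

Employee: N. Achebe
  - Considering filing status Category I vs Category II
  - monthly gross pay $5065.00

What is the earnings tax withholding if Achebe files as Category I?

Earnings Tax (Category I): taxable = $5065.00
  $508.00 + 25.15% × ($5065.00 − $3600.00) = $508.00 + 25.15% × $1465.00 = $876.45

$876.45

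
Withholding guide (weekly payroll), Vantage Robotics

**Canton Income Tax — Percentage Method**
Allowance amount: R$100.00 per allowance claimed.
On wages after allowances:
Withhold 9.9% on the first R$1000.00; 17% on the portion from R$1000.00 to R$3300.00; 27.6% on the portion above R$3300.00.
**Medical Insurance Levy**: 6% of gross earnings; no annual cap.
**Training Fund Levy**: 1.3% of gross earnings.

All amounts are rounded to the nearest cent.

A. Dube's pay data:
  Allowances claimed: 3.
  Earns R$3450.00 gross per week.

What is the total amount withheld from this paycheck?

R$716.35

Canton Income Tax: taxable = R$3450.00 − 3×R$100.00 = R$3150.00
  R$99.00 + 17% × (R$3150.00 − R$1000.00) = R$99.00 + 17% × R$2150.00 = R$464.50
Medical Insurance Levy: 6% × R$3450.00 = R$207.00
Training Fund Levy: 1.3% × R$3450.00 = R$44.85
Total: R$464.50 + R$207.00 + R$44.85 = R$716.35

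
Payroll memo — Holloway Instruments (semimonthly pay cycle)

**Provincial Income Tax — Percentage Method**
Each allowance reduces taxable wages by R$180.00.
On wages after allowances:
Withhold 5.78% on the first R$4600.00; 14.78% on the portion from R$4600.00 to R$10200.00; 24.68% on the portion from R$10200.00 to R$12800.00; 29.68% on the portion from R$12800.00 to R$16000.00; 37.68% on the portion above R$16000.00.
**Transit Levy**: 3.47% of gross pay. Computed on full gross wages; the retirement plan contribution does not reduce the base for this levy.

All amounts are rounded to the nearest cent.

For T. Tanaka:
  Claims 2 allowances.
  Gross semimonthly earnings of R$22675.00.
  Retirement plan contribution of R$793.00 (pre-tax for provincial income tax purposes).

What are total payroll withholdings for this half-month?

R$5552.51

Provincial Income Tax: taxable = R$22675.00 − R$793.00 − 2×R$180.00 = R$21522.00
  R$2685.00 + 37.68% × (R$21522.00 − R$16000.00) = R$2685.00 + 37.68% × R$5522.00 = R$4765.69
Transit Levy: 3.47% × R$22675.00 = R$786.82
Total: R$4765.69 + R$786.82 = R$5552.51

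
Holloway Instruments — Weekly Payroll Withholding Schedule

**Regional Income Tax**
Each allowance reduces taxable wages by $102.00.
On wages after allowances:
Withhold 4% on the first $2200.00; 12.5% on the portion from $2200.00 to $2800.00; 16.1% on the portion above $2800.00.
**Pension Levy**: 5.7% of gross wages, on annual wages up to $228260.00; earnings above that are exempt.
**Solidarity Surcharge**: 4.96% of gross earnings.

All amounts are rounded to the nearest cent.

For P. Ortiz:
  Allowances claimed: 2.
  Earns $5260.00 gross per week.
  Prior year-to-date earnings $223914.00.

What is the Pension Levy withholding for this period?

$247.72

Pension Levy: cap $228260.00 − YTD $223914.00 = $4346.00 subject; 5.7% × $4346.00 = $247.72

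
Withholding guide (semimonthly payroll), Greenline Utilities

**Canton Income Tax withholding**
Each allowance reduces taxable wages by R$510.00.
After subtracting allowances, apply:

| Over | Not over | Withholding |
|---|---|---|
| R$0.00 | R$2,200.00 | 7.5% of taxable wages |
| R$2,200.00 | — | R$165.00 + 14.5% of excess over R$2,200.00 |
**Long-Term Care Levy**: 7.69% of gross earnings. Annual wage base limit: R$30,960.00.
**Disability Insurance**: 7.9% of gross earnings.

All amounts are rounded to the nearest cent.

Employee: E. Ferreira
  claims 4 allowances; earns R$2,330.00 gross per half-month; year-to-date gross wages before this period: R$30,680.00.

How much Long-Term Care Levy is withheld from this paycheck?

R$21.53

Long-Term Care Levy: cap R$30,960.00 − YTD R$30,680.00 = R$280.00 subject; 7.69% × R$280.00 = R$21.53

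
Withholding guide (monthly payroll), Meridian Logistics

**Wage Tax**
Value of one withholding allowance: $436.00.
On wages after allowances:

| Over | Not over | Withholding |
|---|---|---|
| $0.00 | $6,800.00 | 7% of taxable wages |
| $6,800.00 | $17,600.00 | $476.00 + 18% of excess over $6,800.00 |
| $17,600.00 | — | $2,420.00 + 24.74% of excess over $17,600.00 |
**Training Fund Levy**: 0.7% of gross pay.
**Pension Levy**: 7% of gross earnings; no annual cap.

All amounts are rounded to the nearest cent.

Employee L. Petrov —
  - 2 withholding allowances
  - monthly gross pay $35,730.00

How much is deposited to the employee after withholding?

$26,289.16

Wage Tax: taxable = $35,730.00 − 2×$436.00 = $34,858.00
  $2,420.00 + 24.74% × ($34,858.00 − $17,600.00) = $2,420.00 + 24.74% × $17,258.00 = $6,689.63
Training Fund Levy: 0.7% × $35,730.00 = $250.11
Pension Levy: 7% × $35,730.00 = $2,501.10
Total withheld: $6,689.63 + $250.11 + $2,501.10 = $9,440.84
Net pay: $35,730.00 − $9,440.84 = $26,289.16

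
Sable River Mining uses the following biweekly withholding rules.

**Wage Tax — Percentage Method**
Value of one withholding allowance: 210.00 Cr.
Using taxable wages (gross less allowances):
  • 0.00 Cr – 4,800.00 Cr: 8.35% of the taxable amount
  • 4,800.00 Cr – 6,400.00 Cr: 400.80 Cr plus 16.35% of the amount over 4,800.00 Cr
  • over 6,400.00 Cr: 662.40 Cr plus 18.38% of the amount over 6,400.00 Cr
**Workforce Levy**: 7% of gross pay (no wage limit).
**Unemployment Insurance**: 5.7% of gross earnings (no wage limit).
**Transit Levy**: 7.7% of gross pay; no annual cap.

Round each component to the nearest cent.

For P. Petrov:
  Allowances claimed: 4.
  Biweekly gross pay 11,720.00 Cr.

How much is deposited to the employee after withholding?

Wage Tax: taxable = 11,720.00 Cr − 4×210.00 Cr = 10,880.00 Cr
  662.40 Cr + 18.38% × (10,880.00 Cr − 6,400.00 Cr) = 662.40 Cr + 18.38% × 4,480.00 Cr = 1,485.82 Cr
Workforce Levy: 7% × 11,720.00 Cr = 820.40 Cr
Unemployment Insurance: 5.7% × 11,720.00 Cr = 668.04 Cr
Transit Levy: 7.7% × 11,720.00 Cr = 902.44 Cr
Total withheld: 1,485.82 Cr + 820.40 Cr + 668.04 Cr + 902.44 Cr = 3,876.70 Cr
Net pay: 11,720.00 Cr − 3,876.70 Cr = 7,843.30 Cr

7,843.30 Cr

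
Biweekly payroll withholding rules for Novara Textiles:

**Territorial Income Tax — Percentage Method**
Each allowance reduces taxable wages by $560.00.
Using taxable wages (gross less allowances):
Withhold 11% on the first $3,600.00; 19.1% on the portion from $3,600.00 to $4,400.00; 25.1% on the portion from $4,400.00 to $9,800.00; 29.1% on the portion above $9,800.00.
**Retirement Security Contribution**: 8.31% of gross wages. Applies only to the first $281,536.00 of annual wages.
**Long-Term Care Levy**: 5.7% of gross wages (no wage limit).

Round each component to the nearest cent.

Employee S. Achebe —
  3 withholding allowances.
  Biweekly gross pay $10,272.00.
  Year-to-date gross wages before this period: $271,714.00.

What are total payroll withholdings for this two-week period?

Territorial Income Tax: taxable = $10,272.00 − 3×$560.00 = $8,592.00
  $548.80 + 25.1% × ($8,592.00 − $4,400.00) = $548.80 + 25.1% × $4,192.00 = $1,600.99
Retirement Security Contribution: cap $281,536.00 − YTD $271,714.00 = $9,822.00 subject; 8.31% × $9,822.00 = $816.21
Long-Term Care Levy: 5.7% × $10,272.00 = $585.50
Total: $1,600.99 + $816.21 + $585.50 = $3,002.70

$3,002.70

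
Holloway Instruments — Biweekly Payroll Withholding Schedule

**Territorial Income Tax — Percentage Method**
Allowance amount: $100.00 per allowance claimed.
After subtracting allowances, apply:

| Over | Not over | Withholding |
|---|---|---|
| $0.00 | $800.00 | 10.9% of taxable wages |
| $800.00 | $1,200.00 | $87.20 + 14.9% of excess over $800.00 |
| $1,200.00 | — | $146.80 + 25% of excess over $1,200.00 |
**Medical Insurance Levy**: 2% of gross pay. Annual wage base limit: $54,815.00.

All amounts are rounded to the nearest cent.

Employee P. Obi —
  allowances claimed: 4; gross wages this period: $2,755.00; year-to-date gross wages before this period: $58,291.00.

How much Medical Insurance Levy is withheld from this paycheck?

$0.00

Medical Insurance Levy: YTD $58,291.00 ≥ cap $54,815.00 → $0.00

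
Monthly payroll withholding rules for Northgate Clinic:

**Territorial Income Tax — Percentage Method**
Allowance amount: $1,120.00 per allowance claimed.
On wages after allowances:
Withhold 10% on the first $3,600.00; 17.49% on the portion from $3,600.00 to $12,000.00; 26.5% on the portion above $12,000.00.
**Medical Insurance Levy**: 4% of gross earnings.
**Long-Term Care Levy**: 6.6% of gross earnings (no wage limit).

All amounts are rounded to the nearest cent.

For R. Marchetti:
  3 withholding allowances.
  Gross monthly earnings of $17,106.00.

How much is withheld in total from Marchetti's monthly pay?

$4,105.09

Territorial Income Tax: taxable = $17,106.00 − 3×$1,120.00 = $13,746.00
  $1,829.16 + 26.5% × ($13,746.00 − $12,000.00) = $1,829.16 + 26.5% × $1,746.00 = $2,291.85
Medical Insurance Levy: 4% × $17,106.00 = $684.24
Long-Term Care Levy: 6.6% × $17,106.00 = $1,129.00
Total: $2,291.85 + $684.24 + $1,129.00 = $4,105.09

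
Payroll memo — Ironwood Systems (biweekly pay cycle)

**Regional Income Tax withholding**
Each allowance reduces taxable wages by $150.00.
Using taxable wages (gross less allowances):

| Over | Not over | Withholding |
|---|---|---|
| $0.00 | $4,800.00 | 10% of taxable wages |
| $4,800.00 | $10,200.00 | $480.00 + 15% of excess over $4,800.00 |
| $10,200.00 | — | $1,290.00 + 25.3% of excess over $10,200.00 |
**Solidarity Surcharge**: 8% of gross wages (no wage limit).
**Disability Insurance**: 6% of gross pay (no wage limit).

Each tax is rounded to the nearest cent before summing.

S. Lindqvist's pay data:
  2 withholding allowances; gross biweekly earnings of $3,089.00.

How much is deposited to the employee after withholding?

Regional Income Tax: taxable = $3,089.00 − 2×$150.00 = $2,789.00
  10% × $2,789.00 = $278.90
Solidarity Surcharge: 8% × $3,089.00 = $247.12
Disability Insurance: 6% × $3,089.00 = $185.34
Total withheld: $278.90 + $247.12 + $185.34 = $711.36
Net pay: $3,089.00 − $711.36 = $2,377.64

$2,377.64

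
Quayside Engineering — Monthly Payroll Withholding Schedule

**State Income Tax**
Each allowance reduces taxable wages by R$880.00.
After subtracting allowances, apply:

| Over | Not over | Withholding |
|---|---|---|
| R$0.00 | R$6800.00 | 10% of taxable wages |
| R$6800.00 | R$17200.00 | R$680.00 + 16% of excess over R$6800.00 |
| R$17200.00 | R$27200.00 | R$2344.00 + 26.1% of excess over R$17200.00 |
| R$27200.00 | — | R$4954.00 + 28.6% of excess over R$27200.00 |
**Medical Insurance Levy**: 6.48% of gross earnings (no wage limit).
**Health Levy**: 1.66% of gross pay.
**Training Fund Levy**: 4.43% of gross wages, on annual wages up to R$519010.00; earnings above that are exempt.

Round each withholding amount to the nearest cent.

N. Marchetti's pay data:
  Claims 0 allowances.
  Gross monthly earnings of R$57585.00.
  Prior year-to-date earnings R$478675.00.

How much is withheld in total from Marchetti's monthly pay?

State Income Tax: taxable = R$57585.00
  R$4954.00 + 28.6% × (R$57585.00 − R$27200.00) = R$4954.00 + 28.6% × R$30385.00 = R$13644.11
Medical Insurance Levy: 6.48% × R$57585.00 = R$3731.51
Health Levy: 1.66% × R$57585.00 = R$955.91
Training Fund Levy: cap R$519010.00 − YTD R$478675.00 = R$40335.00 subject; 4.43% × R$40335.00 = R$1786.84
Total: R$13644.11 + R$3731.51 + R$955.91 + R$1786.84 = R$20118.37

R$20118.37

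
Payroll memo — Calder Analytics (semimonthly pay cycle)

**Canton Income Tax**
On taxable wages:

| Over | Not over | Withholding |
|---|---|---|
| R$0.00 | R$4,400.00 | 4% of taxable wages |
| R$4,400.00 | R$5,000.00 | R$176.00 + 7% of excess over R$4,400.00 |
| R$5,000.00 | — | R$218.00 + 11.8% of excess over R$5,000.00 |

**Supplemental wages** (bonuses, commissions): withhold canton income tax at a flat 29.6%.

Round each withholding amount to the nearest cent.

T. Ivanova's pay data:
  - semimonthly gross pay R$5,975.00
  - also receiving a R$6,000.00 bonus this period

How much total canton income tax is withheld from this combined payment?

Canton Income Tax: taxable = R$5,975.00
  R$218.00 + 11.8% × (R$5,975.00 − R$5,000.00) = R$218.00 + 11.8% × R$975.00 = R$333.05
Supplemental (29.6% flat on bonus): 29.6% × R$6,000.00 = R$1,776.00
Total canton income tax: R$333.05 + R$1,776.00 = R$2,109.05

R$2,109.05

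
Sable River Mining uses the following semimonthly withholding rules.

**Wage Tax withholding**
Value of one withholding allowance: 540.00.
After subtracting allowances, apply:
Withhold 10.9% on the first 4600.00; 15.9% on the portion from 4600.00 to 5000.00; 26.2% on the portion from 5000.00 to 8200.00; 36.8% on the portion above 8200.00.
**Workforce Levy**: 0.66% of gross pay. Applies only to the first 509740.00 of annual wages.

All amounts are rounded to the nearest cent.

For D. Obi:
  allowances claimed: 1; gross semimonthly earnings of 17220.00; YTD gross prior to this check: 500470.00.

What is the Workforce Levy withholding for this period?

61.18

Workforce Levy: cap 509740.00 − YTD 500470.00 = 9270.00 subject; 0.66% × 9270.00 = 61.18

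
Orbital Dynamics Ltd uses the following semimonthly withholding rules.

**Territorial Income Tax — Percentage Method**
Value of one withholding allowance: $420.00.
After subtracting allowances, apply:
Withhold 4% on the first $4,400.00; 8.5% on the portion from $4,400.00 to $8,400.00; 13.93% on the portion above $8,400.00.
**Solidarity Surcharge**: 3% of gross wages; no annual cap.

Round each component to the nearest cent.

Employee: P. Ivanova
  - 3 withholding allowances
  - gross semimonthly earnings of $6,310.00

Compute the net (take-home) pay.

Territorial Income Tax: taxable = $6,310.00 − 3×$420.00 = $5,050.00
  $176.00 + 8.5% × ($5,050.00 − $4,400.00) = $176.00 + 8.5% × $650.00 = $231.25
Solidarity Surcharge: 3% × $6,310.00 = $189.30
Total withheld: $231.25 + $189.30 = $420.55
Net pay: $6,310.00 − $420.55 = $5,889.45

$5,889.45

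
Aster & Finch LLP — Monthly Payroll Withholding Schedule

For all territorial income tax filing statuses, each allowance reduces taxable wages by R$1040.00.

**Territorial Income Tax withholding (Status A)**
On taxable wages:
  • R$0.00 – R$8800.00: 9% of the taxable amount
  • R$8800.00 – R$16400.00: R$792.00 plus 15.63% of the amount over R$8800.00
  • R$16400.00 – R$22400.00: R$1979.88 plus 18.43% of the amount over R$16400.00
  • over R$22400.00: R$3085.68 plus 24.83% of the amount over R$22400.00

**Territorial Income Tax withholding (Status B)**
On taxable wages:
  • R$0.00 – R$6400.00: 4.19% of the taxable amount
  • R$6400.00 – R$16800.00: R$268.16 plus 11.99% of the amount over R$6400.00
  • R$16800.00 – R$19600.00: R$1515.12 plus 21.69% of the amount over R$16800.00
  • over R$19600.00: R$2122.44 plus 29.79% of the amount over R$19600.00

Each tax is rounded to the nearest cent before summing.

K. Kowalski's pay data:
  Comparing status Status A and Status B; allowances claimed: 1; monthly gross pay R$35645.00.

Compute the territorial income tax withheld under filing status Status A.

R$6116.18

Territorial Income Tax (Status A): taxable = R$35645.00 − 1×R$1040.00 = R$34605.00
  R$3085.68 + 24.83% × (R$34605.00 − R$22400.00) = R$3085.68 + 24.83% × R$12205.00 = R$6116.18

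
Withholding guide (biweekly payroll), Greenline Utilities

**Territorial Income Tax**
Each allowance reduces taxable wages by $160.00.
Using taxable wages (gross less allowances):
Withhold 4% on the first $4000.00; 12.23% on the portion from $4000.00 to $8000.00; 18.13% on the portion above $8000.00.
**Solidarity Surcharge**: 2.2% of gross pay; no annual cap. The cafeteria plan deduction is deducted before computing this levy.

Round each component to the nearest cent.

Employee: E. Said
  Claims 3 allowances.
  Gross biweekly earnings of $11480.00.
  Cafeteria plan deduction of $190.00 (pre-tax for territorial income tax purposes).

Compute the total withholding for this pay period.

Territorial Income Tax: taxable = $11480.00 − $190.00 − 3×$160.00 = $10810.00
  $649.20 + 18.13% × ($10810.00 − $8000.00) = $649.20 + 18.13% × $2810.00 = $1158.65
Solidarity Surcharge: 2.2% × $11290.00 = $248.38
Total: $1158.65 + $248.38 = $1407.03

$1407.03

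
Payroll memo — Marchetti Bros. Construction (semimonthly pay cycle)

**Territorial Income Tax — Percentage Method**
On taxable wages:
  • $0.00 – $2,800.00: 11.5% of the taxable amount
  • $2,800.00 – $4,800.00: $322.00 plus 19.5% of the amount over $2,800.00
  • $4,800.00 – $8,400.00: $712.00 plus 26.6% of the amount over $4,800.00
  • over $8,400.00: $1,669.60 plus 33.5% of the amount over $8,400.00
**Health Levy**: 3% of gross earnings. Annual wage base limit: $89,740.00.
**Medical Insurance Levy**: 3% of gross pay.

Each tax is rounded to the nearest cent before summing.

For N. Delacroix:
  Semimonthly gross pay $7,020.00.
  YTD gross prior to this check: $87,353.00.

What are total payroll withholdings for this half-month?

Territorial Income Tax: taxable = $7,020.00
  $712.00 + 26.6% × ($7,020.00 − $4,800.00) = $712.00 + 26.6% × $2,220.00 = $1,302.52
Health Levy: cap $89,740.00 − YTD $87,353.00 = $2,387.00 subject; 3% × $2,387.00 = $71.61
Medical Insurance Levy: 3% × $7,020.00 = $210.60
Total: $1,302.52 + $71.61 + $210.60 = $1,584.73

$1,584.73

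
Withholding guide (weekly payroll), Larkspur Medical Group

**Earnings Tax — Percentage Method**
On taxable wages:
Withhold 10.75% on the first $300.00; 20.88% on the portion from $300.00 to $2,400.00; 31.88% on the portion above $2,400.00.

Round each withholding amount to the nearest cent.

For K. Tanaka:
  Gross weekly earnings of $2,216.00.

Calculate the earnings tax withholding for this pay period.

Earnings Tax: taxable = $2,216.00
  $32.25 + 20.88% × ($2,216.00 − $300.00) = $32.25 + 20.88% × $1,916.00 = $432.31

$432.31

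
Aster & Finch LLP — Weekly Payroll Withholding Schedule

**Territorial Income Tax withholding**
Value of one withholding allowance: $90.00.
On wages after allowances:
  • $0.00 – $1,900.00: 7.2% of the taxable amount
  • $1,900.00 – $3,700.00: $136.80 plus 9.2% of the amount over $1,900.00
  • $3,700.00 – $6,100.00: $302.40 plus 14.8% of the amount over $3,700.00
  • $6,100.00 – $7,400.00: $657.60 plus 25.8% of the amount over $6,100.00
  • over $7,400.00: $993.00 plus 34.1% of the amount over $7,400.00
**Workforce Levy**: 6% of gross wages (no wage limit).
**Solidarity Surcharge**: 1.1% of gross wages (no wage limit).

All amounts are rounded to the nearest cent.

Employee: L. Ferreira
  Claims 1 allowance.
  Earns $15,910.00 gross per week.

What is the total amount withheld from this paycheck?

$4,993.83

Territorial Income Tax: taxable = $15,910.00 − 1×$90.00 = $15,820.00
  $993.00 + 34.1% × ($15,820.00 − $7,400.00) = $993.00 + 34.1% × $8,420.00 = $3,864.22
Workforce Levy: 6% × $15,910.00 = $954.60
Solidarity Surcharge: 1.1% × $15,910.00 = $175.01
Total: $3,864.22 + $954.60 + $175.01 = $4,993.83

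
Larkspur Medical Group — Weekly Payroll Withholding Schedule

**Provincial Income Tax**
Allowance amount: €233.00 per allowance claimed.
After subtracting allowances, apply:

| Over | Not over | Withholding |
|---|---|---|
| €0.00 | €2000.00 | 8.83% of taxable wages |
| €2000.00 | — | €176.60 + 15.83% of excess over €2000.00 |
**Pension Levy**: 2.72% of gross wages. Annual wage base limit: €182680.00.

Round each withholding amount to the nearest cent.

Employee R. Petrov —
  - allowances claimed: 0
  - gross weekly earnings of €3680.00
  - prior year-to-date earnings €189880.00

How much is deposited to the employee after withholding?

€3237.46

Provincial Income Tax: taxable = €3680.00
  €176.60 + 15.83% × (€3680.00 − €2000.00) = €176.60 + 15.83% × €1680.00 = €442.54
Pension Levy: YTD €189880.00 ≥ cap €182680.00 → €0.00
Total withheld: €442.54 + €0.00 = €442.54
Net pay: €3680.00 − €442.54 = €3237.46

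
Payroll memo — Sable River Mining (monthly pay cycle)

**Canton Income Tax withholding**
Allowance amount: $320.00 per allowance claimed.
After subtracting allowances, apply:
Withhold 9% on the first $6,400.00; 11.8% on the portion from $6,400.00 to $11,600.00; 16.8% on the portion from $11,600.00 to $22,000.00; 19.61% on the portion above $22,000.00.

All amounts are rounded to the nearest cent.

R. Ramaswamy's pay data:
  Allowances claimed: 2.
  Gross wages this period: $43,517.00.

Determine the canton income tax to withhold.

Canton Income Tax: taxable = $43,517.00 − 2×$320.00 = $42,877.00
  $2,936.80 + 19.61% × ($42,877.00 − $22,000.00) = $2,936.80 + 19.61% × $20,877.00 = $7,030.78

$7,030.78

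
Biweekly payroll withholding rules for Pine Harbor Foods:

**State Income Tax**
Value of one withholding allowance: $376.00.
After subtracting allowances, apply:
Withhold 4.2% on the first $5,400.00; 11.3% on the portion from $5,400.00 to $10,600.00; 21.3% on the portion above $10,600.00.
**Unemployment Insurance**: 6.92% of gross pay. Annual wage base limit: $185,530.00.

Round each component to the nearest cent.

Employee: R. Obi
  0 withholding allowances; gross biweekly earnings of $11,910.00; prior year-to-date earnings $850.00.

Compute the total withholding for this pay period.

State Income Tax: taxable = $11,910.00
  $814.40 + 21.3% × ($11,910.00 − $10,600.00) = $814.40 + 21.3% × $1,310.00 = $1,093.43
Unemployment Insurance: 6.92% × $11,910.00 = $824.17
Total: $1,093.43 + $824.17 = $1,917.60

$1,917.60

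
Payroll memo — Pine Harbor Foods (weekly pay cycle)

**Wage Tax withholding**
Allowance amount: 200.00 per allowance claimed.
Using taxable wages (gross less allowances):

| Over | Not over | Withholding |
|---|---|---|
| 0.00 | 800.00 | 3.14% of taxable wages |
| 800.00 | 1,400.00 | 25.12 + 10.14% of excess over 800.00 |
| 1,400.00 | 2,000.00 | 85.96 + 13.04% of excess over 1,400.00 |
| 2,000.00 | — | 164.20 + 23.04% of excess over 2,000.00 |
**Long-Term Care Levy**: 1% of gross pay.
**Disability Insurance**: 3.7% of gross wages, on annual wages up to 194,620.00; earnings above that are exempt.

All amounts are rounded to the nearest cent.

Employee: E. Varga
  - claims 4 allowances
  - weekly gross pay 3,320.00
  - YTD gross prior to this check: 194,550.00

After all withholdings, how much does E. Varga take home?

Wage Tax: taxable = 3,320.00 − 4×200.00 = 2,520.00
  164.20 + 23.04% × (2,520.00 − 2,000.00) = 164.20 + 23.04% × 520.00 = 284.01
Long-Term Care Levy: 1% × 3,320.00 = 33.20
Disability Insurance: cap 194,620.00 − YTD 194,550.00 = 70.00 subject; 3.7% × 70.00 = 2.59
Total withheld: 284.01 + 33.20 + 2.59 = 319.80
Net pay: 3,320.00 − 319.80 = 3,000.20

3,000.20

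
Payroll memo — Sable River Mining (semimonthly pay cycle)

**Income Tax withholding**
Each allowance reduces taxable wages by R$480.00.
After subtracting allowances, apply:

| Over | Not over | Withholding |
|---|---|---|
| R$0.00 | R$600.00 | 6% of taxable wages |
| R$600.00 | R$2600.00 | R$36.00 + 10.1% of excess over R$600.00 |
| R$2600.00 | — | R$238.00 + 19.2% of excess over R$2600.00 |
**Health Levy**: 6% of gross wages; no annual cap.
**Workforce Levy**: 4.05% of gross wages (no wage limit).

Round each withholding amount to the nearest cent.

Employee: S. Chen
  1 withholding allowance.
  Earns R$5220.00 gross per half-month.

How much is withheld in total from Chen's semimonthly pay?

Income Tax: taxable = R$5220.00 − 1×R$480.00 = R$4740.00
  R$238.00 + 19.2% × (R$4740.00 − R$2600.00) = R$238.00 + 19.2% × R$2140.00 = R$648.88
Health Levy: 6% × R$5220.00 = R$313.20
Workforce Levy: 4.05% × R$5220.00 = R$211.41
Total: R$648.88 + R$313.20 + R$211.41 = R$1173.49

R$1173.49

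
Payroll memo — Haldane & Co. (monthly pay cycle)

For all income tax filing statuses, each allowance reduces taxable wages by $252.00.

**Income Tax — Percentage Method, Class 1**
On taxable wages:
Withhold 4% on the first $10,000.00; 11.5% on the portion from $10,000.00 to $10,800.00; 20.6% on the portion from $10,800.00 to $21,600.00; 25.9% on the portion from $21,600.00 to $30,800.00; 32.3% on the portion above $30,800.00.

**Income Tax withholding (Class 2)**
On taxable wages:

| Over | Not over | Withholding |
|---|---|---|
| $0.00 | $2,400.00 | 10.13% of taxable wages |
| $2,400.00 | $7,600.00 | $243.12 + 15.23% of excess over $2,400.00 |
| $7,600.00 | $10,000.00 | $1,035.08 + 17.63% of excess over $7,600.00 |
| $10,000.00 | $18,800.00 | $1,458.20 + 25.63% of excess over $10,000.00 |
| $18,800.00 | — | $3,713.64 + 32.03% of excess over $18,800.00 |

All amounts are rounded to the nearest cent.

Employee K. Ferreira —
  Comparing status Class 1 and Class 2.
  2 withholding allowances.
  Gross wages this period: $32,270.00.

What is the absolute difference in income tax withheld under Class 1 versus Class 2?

Income Tax (Class 1): taxable = $32,270.00 − 2×$252.00 = $31,766.00
  $5,099.60 + 32.3% × ($31,766.00 − $30,800.00) = $5,099.60 + 32.3% × $966.00 = $5,411.62
Income Tax (Class 2): taxable = $32,270.00 − 2×$252.00 = $31,766.00
  $3,713.64 + 32.03% × ($31,766.00 − $18,800.00) = $3,713.64 + 32.03% × $12,966.00 = $7,866.65
Difference: |$5,411.62 − $7,866.65| = $2,455.03 (higher under Class 2)

$2,455.03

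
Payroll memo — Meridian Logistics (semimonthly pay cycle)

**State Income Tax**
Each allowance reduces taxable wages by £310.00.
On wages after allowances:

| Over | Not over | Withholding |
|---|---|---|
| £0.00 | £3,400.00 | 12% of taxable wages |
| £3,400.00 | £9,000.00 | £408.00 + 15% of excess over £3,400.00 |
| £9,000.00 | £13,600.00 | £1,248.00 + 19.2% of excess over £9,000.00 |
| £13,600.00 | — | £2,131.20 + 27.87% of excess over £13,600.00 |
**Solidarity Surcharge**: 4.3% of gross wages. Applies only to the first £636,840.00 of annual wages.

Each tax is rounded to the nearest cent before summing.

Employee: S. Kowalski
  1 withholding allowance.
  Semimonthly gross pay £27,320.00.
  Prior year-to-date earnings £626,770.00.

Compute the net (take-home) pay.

State Income Tax: taxable = £27,320.00 − 1×£310.00 = £27,010.00
  £2,131.20 + 27.87% × (£27,010.00 − £13,600.00) = £2,131.20 + 27.87% × £13,410.00 = £5,868.57
Solidarity Surcharge: cap £636,840.00 − YTD £626,770.00 = £10,070.00 subject; 4.3% × £10,070.00 = £433.01
Total withheld: £5,868.57 + £433.01 = £6,301.58
Net pay: £27,320.00 − £6,301.58 = £21,018.42

£21,018.42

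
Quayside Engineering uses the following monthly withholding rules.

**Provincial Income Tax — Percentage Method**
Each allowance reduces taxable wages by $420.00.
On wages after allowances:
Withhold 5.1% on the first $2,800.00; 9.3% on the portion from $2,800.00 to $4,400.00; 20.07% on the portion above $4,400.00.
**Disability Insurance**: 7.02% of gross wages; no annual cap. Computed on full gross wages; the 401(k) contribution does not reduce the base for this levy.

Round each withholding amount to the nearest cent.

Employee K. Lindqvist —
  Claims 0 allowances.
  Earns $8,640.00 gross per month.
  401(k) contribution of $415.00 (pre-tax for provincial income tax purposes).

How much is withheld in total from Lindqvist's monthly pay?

Provincial Income Tax: taxable = $8,640.00 − $415.00 = $8,225.00
  $291.60 + 20.07% × ($8,225.00 − $4,400.00) = $291.60 + 20.07% × $3,825.00 = $1,059.28
Disability Insurance: 7.02% × $8,640.00 = $606.53
Total: $1,059.28 + $606.53 = $1,665.81

$1,665.81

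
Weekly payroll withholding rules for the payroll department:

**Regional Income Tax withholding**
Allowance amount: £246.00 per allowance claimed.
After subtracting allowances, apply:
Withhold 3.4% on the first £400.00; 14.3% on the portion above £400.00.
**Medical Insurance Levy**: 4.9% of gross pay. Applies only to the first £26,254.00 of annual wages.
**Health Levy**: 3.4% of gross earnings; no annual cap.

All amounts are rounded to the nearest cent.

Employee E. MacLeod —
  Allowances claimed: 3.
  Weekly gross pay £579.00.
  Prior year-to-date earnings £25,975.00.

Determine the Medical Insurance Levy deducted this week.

£13.67

Medical Insurance Levy: cap £26,254.00 − YTD £25,975.00 = £279.00 subject; 4.9% × £279.00 = £13.67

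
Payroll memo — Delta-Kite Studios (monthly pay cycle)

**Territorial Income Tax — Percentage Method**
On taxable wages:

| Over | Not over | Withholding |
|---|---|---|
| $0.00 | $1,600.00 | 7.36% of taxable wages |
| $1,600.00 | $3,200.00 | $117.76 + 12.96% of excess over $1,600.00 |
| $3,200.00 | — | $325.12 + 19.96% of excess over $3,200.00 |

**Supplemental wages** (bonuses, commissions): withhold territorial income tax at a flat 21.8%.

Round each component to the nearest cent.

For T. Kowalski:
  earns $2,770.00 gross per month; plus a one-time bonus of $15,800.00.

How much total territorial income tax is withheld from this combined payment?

$3,713.79

Territorial Income Tax: taxable = $2,770.00
  $117.76 + 12.96% × ($2,770.00 − $1,600.00) = $117.76 + 12.96% × $1,170.00 = $269.39
Supplemental (21.8% flat on bonus): 21.8% × $15,800.00 = $3,444.40
Total territorial income tax: $269.39 + $3,444.40 = $3,713.79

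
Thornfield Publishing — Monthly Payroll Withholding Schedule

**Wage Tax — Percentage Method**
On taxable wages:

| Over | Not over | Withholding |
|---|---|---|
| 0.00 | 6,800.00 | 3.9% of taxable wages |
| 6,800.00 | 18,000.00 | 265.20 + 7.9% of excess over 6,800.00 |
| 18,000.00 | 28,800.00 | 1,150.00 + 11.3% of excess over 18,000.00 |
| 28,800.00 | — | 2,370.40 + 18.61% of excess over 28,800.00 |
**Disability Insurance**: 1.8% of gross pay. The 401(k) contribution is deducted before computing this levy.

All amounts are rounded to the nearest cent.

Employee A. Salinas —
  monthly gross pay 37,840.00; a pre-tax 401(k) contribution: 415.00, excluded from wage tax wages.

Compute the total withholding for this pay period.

Wage Tax: taxable = 37,840.00 − 415.00 = 37,425.00
  2,370.40 + 18.61% × (37,425.00 − 28,800.00) = 2,370.40 + 18.61% × 8,625.00 = 3,975.51
Disability Insurance: 1.8% × 37,425.00 = 673.65
Total: 3,975.51 + 673.65 = 4,649.16

4,649.16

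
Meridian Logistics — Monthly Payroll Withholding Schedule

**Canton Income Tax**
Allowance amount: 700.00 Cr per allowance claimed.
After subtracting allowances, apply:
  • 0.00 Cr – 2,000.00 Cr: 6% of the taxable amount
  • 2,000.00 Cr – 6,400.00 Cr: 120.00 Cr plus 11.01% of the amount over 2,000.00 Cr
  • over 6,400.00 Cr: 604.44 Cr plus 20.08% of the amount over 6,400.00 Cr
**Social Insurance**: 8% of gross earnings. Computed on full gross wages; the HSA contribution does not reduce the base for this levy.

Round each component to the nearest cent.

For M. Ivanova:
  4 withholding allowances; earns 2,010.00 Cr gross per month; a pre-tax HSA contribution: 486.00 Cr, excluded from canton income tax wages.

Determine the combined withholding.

160.80 Cr

Canton Income Tax: taxable = 2,010.00 Cr − 486.00 Cr − 4×700.00 Cr = -1,276.00 Cr
  Taxable ≤ 0 → 0.00 Cr
Social Insurance: 8% × 2,010.00 Cr = 160.80 Cr
Total: 0.00 Cr + 160.80 Cr = 160.80 Cr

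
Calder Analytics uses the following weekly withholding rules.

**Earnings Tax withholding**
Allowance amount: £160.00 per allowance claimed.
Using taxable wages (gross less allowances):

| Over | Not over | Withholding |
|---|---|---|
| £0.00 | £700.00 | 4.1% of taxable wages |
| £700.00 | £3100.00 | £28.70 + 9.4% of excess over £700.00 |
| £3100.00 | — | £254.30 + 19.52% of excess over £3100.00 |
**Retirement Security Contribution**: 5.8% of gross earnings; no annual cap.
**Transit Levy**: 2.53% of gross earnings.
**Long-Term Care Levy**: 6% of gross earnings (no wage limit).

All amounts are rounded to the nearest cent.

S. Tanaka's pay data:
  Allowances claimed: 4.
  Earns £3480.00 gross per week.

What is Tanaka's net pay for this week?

Earnings Tax: taxable = £3480.00 − 4×£160.00 = £2840.00
  £28.70 + 9.4% × (£2840.00 − £700.00) = £28.70 + 9.4% × £2140.00 = £229.86
Retirement Security Contribution: 5.8% × £3480.00 = £201.84
Transit Levy: 2.53% × £3480.00 = £88.04
Long-Term Care Levy: 6% × £3480.00 = £208.80
Total withheld: £229.86 + £201.84 + £88.04 + £208.80 = £728.54
Net pay: £3480.00 − £728.54 = £2751.46

£2751.46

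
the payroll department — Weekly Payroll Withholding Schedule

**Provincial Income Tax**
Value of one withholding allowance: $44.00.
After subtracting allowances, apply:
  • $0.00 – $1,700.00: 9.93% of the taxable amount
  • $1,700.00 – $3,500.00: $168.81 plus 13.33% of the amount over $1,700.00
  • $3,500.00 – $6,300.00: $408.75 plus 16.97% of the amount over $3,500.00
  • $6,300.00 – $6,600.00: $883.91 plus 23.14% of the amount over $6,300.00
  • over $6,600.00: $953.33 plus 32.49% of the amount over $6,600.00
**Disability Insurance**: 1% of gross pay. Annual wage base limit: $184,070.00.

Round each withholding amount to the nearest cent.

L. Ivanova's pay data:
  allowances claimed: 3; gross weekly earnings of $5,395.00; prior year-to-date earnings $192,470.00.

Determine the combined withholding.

$707.93

Provincial Income Tax: taxable = $5,395.00 − 3×$44.00 = $5,263.00
  $408.75 + 16.97% × ($5,263.00 − $3,500.00) = $408.75 + 16.97% × $1,763.00 = $707.93
Disability Insurance: YTD $192,470.00 ≥ cap $184,070.00 → $0.00
Total: $707.93 + $0.00 = $707.93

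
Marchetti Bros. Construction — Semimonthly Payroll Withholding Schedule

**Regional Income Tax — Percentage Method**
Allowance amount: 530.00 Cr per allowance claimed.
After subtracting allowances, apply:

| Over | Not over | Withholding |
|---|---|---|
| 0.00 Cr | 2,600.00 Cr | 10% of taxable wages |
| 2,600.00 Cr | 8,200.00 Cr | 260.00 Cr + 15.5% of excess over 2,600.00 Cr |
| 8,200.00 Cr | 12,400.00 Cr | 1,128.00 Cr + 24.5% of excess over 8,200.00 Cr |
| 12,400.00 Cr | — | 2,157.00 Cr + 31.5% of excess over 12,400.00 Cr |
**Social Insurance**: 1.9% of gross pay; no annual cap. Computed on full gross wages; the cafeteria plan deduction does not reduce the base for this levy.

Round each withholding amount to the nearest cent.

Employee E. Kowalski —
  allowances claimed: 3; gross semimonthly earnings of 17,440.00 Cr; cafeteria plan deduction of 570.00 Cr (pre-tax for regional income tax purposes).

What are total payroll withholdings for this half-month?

Regional Income Tax: taxable = 17,440.00 Cr − 570.00 Cr − 3×530.00 Cr = 15,280.00 Cr
  2,157.00 Cr + 31.5% × (15,280.00 Cr − 12,400.00 Cr) = 2,157.00 Cr + 31.5% × 2,880.00 Cr = 3,064.20 Cr
Social Insurance: 1.9% × 17,440.00 Cr = 331.36 Cr
Total: 3,064.20 Cr + 331.36 Cr = 3,395.56 Cr

3,395.56 Cr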